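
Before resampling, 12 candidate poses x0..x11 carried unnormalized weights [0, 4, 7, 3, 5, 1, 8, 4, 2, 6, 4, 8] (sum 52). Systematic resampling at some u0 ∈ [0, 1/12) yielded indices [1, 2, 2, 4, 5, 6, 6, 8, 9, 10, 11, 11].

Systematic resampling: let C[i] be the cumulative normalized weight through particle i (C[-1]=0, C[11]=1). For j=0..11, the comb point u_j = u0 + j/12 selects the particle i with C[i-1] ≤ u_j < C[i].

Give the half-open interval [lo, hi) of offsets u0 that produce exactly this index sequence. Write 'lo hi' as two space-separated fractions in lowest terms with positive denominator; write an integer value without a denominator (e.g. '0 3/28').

C = [0, 1/13, 11/52, 7/26, 19/52, 5/13, 7/13, 8/13, 17/26, 10/13, 11/13, 1]
j=0 picked index 1: u0 ∈ [0, 1/13)
j=1 picked index 2: u0 ∈ [-1/156, 5/39)
j=2 picked index 2: u0 ∈ [-7/78, 7/156)
j=3 picked index 4: u0 ∈ [1/52, 3/26)
j=4 picked index 5: u0 ∈ [5/156, 2/39)
j=5 picked index 6: u0 ∈ [-5/156, 19/156)
j=6 picked index 6: u0 ∈ [-3/26, 1/26)
j=7 picked index 8: u0 ∈ [5/156, 11/156)
j=8 picked index 9: u0 ∈ [-1/78, 4/39)
j=9 picked index 10: u0 ∈ [1/52, 5/52)
j=10 picked index 11: u0 ∈ [1/78, 1/6)
j=11 picked index 11: u0 ∈ [-11/156, 1/12)
intersection: [5/156, 1/26)

5/156 1/26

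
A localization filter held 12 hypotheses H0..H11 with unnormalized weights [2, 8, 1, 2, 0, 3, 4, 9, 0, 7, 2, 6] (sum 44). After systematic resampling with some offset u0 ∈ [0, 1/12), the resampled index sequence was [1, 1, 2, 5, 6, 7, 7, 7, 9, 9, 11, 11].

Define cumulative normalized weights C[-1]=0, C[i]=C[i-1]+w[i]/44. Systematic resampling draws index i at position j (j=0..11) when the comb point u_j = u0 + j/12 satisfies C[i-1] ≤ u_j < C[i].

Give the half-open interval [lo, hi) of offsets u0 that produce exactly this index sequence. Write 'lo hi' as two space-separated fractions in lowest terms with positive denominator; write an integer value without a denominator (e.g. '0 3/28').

2/33 3/44

C = [1/22, 5/22, 1/4, 13/44, 13/44, 4/11, 5/11, 29/44, 29/44, 9/11, 19/22, 1]
j=0 picked index 1: u0 ∈ [1/22, 5/22)
j=1 picked index 1: u0 ∈ [-5/132, 19/132)
j=2 picked index 2: u0 ∈ [2/33, 1/12)
j=3 picked index 5: u0 ∈ [1/22, 5/44)
j=4 picked index 6: u0 ∈ [1/33, 4/33)
j=5 picked index 7: u0 ∈ [5/132, 8/33)
j=6 picked index 7: u0 ∈ [-1/22, 7/44)
j=7 picked index 7: u0 ∈ [-17/132, 5/66)
j=8 picked index 9: u0 ∈ [-1/132, 5/33)
j=9 picked index 9: u0 ∈ [-1/11, 3/44)
j=10 picked index 11: u0 ∈ [1/33, 1/6)
j=11 picked index 11: u0 ∈ [-7/132, 1/12)
intersection: [2/33, 3/44)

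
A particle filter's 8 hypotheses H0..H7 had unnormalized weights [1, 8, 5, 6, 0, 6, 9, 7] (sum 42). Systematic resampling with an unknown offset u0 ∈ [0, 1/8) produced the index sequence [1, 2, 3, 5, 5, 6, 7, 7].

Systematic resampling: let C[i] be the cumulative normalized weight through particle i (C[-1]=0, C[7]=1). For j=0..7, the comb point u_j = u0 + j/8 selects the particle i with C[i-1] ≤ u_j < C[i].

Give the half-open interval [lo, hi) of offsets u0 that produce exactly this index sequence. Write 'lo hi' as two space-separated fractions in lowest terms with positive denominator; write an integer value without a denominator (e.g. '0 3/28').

C = [1/42, 3/14, 1/3, 10/21, 10/21, 13/21, 5/6, 1]
j=0 picked index 1: u0 ∈ [1/42, 3/14)
j=1 picked index 2: u0 ∈ [5/56, 5/24)
j=2 picked index 3: u0 ∈ [1/12, 19/84)
j=3 picked index 5: u0 ∈ [17/168, 41/168)
j=4 picked index 5: u0 ∈ [-1/42, 5/42)
j=5 picked index 6: u0 ∈ [-1/168, 5/24)
j=6 picked index 7: u0 ∈ [1/12, 1/4)
j=7 picked index 7: u0 ∈ [-1/24, 1/8)
intersection: [17/168, 5/42)

17/168 5/42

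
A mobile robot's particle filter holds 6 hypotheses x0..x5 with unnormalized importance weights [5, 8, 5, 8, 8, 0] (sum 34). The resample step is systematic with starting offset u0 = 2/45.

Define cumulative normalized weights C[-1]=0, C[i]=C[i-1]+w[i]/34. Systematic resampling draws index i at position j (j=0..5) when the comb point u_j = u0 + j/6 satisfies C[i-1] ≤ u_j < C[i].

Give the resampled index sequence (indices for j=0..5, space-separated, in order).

0 1 1 3 3 4

C = [5/34, 13/34, 9/17, 13/17, 1, 1]
j=0: u_0=2/45 ∈ [0, 5/34) → index 0
j=1: u_1=19/90 ∈ [5/34, 13/34) → index 1
j=2: u_2=17/45 ∈ [5/34, 13/34) → index 1
j=3: u_3=49/90 ∈ [9/17, 13/17) → index 3
j=4: u_4=32/45 ∈ [9/17, 13/17) → index 3
j=5: u_5=79/90 ∈ [13/17, 1) → index 4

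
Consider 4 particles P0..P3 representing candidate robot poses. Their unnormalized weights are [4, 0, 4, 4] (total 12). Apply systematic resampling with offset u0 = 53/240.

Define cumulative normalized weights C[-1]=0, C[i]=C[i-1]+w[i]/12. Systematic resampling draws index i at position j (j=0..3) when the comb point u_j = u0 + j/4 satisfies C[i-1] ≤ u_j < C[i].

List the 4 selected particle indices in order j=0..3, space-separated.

C = [1/3, 1/3, 2/3, 1]
j=0: u_0=53/240 ∈ [0, 1/3) → index 0
j=1: u_1=113/240 ∈ [1/3, 2/3) → index 2
j=2: u_2=173/240 ∈ [2/3, 1) → index 3
j=3: u_3=233/240 ∈ [2/3, 1) → index 3

0 2 3 3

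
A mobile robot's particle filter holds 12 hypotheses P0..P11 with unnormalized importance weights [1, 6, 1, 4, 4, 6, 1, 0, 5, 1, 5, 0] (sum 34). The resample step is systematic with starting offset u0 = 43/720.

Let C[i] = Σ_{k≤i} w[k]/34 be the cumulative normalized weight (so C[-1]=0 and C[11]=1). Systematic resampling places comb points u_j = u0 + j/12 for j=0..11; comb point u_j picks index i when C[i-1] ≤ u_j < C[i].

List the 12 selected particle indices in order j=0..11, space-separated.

C = [1/34, 7/34, 4/17, 6/17, 8/17, 11/17, 23/34, 23/34, 14/17, 29/34, 1, 1]
j=0: u_0=43/720 ∈ [1/34, 7/34) → index 1
j=1: u_1=103/720 ∈ [1/34, 7/34) → index 1
j=2: u_2=163/720 ∈ [7/34, 4/17) → index 2
j=3: u_3=223/720 ∈ [4/17, 6/17) → index 3
j=4: u_4=283/720 ∈ [6/17, 8/17) → index 4
j=5: u_5=343/720 ∈ [8/17, 11/17) → index 5
j=6: u_6=403/720 ∈ [8/17, 11/17) → index 5
j=7: u_7=463/720 ∈ [8/17, 11/17) → index 5
j=8: u_8=523/720 ∈ [23/34, 14/17) → index 8
j=9: u_9=583/720 ∈ [23/34, 14/17) → index 8
j=10: u_10=643/720 ∈ [29/34, 1) → index 10
j=11: u_11=703/720 ∈ [29/34, 1) → index 10

1 1 2 3 4 5 5 5 8 8 10 10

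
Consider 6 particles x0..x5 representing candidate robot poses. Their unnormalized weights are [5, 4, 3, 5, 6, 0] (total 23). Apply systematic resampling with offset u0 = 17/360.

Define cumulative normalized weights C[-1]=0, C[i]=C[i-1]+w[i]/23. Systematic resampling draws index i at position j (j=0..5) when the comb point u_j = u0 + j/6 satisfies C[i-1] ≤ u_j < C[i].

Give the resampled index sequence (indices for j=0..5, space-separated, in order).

0 0 1 3 3 4

C = [5/23, 9/23, 12/23, 17/23, 1, 1]
j=0: u_0=17/360 ∈ [0, 5/23) → index 0
j=1: u_1=77/360 ∈ [0, 5/23) → index 0
j=2: u_2=137/360 ∈ [5/23, 9/23) → index 1
j=3: u_3=197/360 ∈ [12/23, 17/23) → index 3
j=4: u_4=257/360 ∈ [12/23, 17/23) → index 3
j=5: u_5=317/360 ∈ [17/23, 1) → index 4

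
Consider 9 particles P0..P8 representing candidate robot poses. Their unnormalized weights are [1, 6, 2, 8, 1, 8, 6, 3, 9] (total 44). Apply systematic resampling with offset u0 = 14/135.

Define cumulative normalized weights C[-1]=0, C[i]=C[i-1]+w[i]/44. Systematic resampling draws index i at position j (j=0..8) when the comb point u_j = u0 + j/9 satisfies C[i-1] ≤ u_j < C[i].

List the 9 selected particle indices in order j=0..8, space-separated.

1 3 3 5 5 6 7 8 8

C = [1/44, 7/44, 9/44, 17/44, 9/22, 13/22, 8/11, 35/44, 1]
j=0: u_0=14/135 ∈ [1/44, 7/44) → index 1
j=1: u_1=29/135 ∈ [9/44, 17/44) → index 3
j=2: u_2=44/135 ∈ [9/44, 17/44) → index 3
j=3: u_3=59/135 ∈ [9/22, 13/22) → index 5
j=4: u_4=74/135 ∈ [9/22, 13/22) → index 5
j=5: u_5=89/135 ∈ [13/22, 8/11) → index 6
j=6: u_6=104/135 ∈ [8/11, 35/44) → index 7
j=7: u_7=119/135 ∈ [35/44, 1) → index 8
j=8: u_8=134/135 ∈ [35/44, 1) → index 8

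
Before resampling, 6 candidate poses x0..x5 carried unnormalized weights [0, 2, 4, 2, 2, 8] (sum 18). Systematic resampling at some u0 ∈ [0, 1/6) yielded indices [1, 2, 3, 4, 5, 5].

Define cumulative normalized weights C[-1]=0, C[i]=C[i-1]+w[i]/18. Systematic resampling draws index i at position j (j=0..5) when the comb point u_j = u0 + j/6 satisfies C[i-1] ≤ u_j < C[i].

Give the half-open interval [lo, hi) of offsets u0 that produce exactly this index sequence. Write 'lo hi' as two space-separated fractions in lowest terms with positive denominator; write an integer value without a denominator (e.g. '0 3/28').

C = [0, 1/9, 1/3, 4/9, 5/9, 1]
j=0 picked index 1: u0 ∈ [0, 1/9)
j=1 picked index 2: u0 ∈ [-1/18, 1/6)
j=2 picked index 3: u0 ∈ [0, 1/9)
j=3 picked index 4: u0 ∈ [-1/18, 1/18)
j=4 picked index 5: u0 ∈ [-1/9, 1/3)
j=5 picked index 5: u0 ∈ [-5/18, 1/6)
intersection: [0, 1/18)

0 1/18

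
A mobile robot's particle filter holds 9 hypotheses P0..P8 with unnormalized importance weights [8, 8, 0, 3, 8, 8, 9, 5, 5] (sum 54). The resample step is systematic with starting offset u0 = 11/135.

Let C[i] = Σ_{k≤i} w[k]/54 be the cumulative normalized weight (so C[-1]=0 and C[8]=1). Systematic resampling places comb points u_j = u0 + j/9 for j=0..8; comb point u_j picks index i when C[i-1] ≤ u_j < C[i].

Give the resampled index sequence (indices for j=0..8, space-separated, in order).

C = [4/27, 8/27, 8/27, 19/54, 1/2, 35/54, 22/27, 49/54, 1]
j=0: u_0=11/135 ∈ [0, 4/27) → index 0
j=1: u_1=26/135 ∈ [4/27, 8/27) → index 1
j=2: u_2=41/135 ∈ [8/27, 19/54) → index 3
j=3: u_3=56/135 ∈ [19/54, 1/2) → index 4
j=4: u_4=71/135 ∈ [1/2, 35/54) → index 5
j=5: u_5=86/135 ∈ [1/2, 35/54) → index 5
j=6: u_6=101/135 ∈ [35/54, 22/27) → index 6
j=7: u_7=116/135 ∈ [22/27, 49/54) → index 7
j=8: u_8=131/135 ∈ [49/54, 1) → index 8

0 1 3 4 5 5 6 7 8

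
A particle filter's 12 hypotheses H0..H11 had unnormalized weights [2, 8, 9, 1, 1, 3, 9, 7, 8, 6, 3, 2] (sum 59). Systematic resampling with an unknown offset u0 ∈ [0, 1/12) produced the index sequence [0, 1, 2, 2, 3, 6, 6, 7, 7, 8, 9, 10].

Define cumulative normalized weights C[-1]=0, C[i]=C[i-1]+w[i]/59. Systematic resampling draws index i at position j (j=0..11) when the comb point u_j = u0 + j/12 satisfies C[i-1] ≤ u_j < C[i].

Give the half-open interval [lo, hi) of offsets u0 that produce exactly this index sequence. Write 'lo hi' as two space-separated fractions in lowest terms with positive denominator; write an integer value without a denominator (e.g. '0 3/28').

C = [2/59, 10/59, 19/59, 20/59, 21/59, 24/59, 33/59, 40/59, 48/59, 54/59, 57/59, 1]
j=0 picked index 0: u0 ∈ [0, 2/59)
j=1 picked index 1: u0 ∈ [-35/708, 61/708)
j=2 picked index 2: u0 ∈ [1/354, 55/354)
j=3 picked index 2: u0 ∈ [-19/236, 17/236)
j=4 picked index 3: u0 ∈ [-2/177, 1/177)
j=5 picked index 6: u0 ∈ [-7/708, 101/708)
j=6 picked index 6: u0 ∈ [-11/118, 7/118)
j=7 picked index 7: u0 ∈ [-17/708, 67/708)
j=8 picked index 7: u0 ∈ [-19/177, 2/177)
j=9 picked index 8: u0 ∈ [-17/236, 15/236)
j=10 picked index 9: u0 ∈ [-7/354, 29/354)
j=11 picked index 10: u0 ∈ [-1/708, 35/708)
intersection: [1/354, 1/177)

1/354 1/177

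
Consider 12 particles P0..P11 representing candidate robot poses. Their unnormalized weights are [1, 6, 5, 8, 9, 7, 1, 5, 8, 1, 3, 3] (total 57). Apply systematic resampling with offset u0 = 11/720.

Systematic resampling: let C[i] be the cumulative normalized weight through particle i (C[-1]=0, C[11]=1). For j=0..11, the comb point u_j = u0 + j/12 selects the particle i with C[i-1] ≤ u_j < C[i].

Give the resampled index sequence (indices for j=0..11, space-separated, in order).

0 1 2 3 3 4 5 5 7 8 8 10

C = [1/57, 7/57, 4/19, 20/57, 29/57, 12/19, 37/57, 14/19, 50/57, 17/19, 18/19, 1]
j=0: u_0=11/720 ∈ [0, 1/57) → index 0
j=1: u_1=71/720 ∈ [1/57, 7/57) → index 1
j=2: u_2=131/720 ∈ [7/57, 4/19) → index 2
j=3: u_3=191/720 ∈ [4/19, 20/57) → index 3
j=4: u_4=251/720 ∈ [4/19, 20/57) → index 3
j=5: u_5=311/720 ∈ [20/57, 29/57) → index 4
j=6: u_6=371/720 ∈ [29/57, 12/19) → index 5
j=7: u_7=431/720 ∈ [29/57, 12/19) → index 5
j=8: u_8=491/720 ∈ [37/57, 14/19) → index 7
j=9: u_9=551/720 ∈ [14/19, 50/57) → index 8
j=10: u_10=611/720 ∈ [14/19, 50/57) → index 8
j=11: u_11=671/720 ∈ [17/19, 18/19) → index 10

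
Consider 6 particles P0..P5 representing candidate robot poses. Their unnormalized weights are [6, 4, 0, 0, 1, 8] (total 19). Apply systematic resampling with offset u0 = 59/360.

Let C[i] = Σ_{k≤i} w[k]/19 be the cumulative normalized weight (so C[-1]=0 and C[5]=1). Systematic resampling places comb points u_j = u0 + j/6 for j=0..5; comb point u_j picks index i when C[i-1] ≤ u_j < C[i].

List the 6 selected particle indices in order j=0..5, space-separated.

C = [6/19, 10/19, 10/19, 10/19, 11/19, 1]
j=0: u_0=59/360 ∈ [0, 6/19) → index 0
j=1: u_1=119/360 ∈ [6/19, 10/19) → index 1
j=2: u_2=179/360 ∈ [6/19, 10/19) → index 1
j=3: u_3=239/360 ∈ [11/19, 1) → index 5
j=4: u_4=299/360 ∈ [11/19, 1) → index 5
j=5: u_5=359/360 ∈ [11/19, 1) → index 5

0 1 1 5 5 5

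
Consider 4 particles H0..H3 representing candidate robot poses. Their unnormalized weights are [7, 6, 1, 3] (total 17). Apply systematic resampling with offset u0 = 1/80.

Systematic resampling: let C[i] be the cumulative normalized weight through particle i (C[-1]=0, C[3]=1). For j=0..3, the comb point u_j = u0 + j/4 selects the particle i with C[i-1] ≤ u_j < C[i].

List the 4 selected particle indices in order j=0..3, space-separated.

C = [7/17, 13/17, 14/17, 1]
j=0: u_0=1/80 ∈ [0, 7/17) → index 0
j=1: u_1=21/80 ∈ [0, 7/17) → index 0
j=2: u_2=41/80 ∈ [7/17, 13/17) → index 1
j=3: u_3=61/80 ∈ [7/17, 13/17) → index 1

0 0 1 1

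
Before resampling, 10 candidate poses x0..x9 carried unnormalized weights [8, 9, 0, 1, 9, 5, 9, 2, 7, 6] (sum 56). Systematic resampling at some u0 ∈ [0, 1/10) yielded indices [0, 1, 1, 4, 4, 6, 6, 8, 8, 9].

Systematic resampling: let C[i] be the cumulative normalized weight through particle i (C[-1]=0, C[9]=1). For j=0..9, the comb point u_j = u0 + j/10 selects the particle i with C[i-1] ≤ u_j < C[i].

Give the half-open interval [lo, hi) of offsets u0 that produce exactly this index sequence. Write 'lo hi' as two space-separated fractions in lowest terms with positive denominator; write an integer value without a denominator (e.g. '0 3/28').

C = [1/7, 17/56, 17/56, 9/28, 27/56, 4/7, 41/56, 43/56, 25/28, 1]
j=0 picked index 0: u0 ∈ [0, 1/7)
j=1 picked index 1: u0 ∈ [3/70, 57/280)
j=2 picked index 1: u0 ∈ [-2/35, 29/280)
j=3 picked index 4: u0 ∈ [3/140, 51/280)
j=4 picked index 4: u0 ∈ [-11/140, 23/280)
j=5 picked index 6: u0 ∈ [1/14, 13/56)
j=6 picked index 6: u0 ∈ [-1/35, 37/280)
j=7 picked index 8: u0 ∈ [19/280, 27/140)
j=8 picked index 8: u0 ∈ [-9/280, 13/140)
j=9 picked index 9: u0 ∈ [-1/140, 1/10)
intersection: [1/14, 23/280)

1/14 23/280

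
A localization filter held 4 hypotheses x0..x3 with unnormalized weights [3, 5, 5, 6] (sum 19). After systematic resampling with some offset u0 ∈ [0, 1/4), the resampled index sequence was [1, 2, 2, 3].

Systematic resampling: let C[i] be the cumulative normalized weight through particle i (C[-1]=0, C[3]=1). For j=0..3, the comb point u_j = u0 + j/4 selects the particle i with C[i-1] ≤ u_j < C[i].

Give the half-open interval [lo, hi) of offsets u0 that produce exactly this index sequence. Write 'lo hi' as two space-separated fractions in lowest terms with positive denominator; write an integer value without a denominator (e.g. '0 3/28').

C = [3/19, 8/19, 13/19, 1]
j=0 picked index 1: u0 ∈ [3/19, 8/19)
j=1 picked index 2: u0 ∈ [13/76, 33/76)
j=2 picked index 2: u0 ∈ [-3/38, 7/38)
j=3 picked index 3: u0 ∈ [-5/76, 1/4)
intersection: [13/76, 7/38)

13/76 7/38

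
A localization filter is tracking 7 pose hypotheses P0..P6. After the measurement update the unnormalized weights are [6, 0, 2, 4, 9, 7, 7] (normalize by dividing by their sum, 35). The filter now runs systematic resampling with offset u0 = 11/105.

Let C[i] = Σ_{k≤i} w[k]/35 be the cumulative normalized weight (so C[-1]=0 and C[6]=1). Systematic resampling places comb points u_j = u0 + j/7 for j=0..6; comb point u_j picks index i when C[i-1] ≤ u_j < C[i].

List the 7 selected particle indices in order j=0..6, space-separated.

0 3 4 4 5 6 6

C = [6/35, 6/35, 8/35, 12/35, 3/5, 4/5, 1]
j=0: u_0=11/105 ∈ [0, 6/35) → index 0
j=1: u_1=26/105 ∈ [8/35, 12/35) → index 3
j=2: u_2=41/105 ∈ [12/35, 3/5) → index 4
j=3: u_3=8/15 ∈ [12/35, 3/5) → index 4
j=4: u_4=71/105 ∈ [3/5, 4/5) → index 5
j=5: u_5=86/105 ∈ [4/5, 1) → index 6
j=6: u_6=101/105 ∈ [4/5, 1) → index 6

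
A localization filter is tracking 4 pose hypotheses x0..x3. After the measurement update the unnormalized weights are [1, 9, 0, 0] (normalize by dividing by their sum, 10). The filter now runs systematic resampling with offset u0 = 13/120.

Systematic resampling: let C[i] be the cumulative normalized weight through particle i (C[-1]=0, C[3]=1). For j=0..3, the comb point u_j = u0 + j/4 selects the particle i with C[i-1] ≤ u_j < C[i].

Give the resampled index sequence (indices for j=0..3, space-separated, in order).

1 1 1 1

C = [1/10, 1, 1, 1]
j=0: u_0=13/120 ∈ [1/10, 1) → index 1
j=1: u_1=43/120 ∈ [1/10, 1) → index 1
j=2: u_2=73/120 ∈ [1/10, 1) → index 1
j=3: u_3=103/120 ∈ [1/10, 1) → index 1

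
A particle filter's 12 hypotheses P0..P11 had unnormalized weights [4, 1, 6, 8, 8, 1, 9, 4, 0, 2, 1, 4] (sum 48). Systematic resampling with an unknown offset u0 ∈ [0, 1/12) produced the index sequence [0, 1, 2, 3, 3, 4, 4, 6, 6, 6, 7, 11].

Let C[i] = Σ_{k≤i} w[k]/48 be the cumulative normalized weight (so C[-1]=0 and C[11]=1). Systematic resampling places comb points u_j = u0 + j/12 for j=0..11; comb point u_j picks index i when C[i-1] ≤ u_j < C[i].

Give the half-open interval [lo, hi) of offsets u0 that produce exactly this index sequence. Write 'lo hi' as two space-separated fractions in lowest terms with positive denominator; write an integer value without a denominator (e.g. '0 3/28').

C = [1/12, 5/48, 11/48, 19/48, 9/16, 7/12, 37/48, 41/48, 41/48, 43/48, 11/12, 1]
j=0 picked index 0: u0 ∈ [0, 1/12)
j=1 picked index 1: u0 ∈ [0, 1/48)
j=2 picked index 2: u0 ∈ [-1/16, 1/16)
j=3 picked index 3: u0 ∈ [-1/48, 7/48)
j=4 picked index 3: u0 ∈ [-5/48, 1/16)
j=5 picked index 4: u0 ∈ [-1/48, 7/48)
j=6 picked index 4: u0 ∈ [-5/48, 1/16)
j=7 picked index 6: u0 ∈ [0, 3/16)
j=8 picked index 6: u0 ∈ [-1/12, 5/48)
j=9 picked index 6: u0 ∈ [-1/6, 1/48)
j=10 picked index 7: u0 ∈ [-1/16, 1/48)
j=11 picked index 11: u0 ∈ [0, 1/12)
intersection: [0, 1/48)

0 1/48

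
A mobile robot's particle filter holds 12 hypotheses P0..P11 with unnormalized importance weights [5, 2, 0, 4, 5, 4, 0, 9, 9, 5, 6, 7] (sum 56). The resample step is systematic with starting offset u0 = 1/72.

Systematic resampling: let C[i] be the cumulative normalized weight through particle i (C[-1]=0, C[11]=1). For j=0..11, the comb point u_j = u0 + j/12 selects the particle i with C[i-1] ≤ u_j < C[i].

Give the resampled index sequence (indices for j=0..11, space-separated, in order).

0 1 3 4 5 7 7 8 9 9 10 11

C = [5/56, 1/8, 1/8, 11/56, 2/7, 5/14, 5/14, 29/56, 19/28, 43/56, 7/8, 1]
j=0: u_0=1/72 ∈ [0, 5/56) → index 0
j=1: u_1=7/72 ∈ [5/56, 1/8) → index 1
j=2: u_2=13/72 ∈ [1/8, 11/56) → index 3
j=3: u_3=19/72 ∈ [11/56, 2/7) → index 4
j=4: u_4=25/72 ∈ [2/7, 5/14) → index 5
j=5: u_5=31/72 ∈ [5/14, 29/56) → index 7
j=6: u_6=37/72 ∈ [5/14, 29/56) → index 7
j=7: u_7=43/72 ∈ [29/56, 19/28) → index 8
j=8: u_8=49/72 ∈ [19/28, 43/56) → index 9
j=9: u_9=55/72 ∈ [19/28, 43/56) → index 9
j=10: u_10=61/72 ∈ [43/56, 7/8) → index 10
j=11: u_11=67/72 ∈ [7/8, 1) → index 11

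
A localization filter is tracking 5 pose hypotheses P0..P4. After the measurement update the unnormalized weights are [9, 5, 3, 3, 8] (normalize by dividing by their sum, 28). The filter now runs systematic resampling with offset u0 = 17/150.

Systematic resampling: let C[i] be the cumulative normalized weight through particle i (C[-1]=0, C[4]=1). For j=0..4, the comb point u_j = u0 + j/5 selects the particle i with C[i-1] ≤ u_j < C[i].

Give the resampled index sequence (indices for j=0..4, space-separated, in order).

C = [9/28, 1/2, 17/28, 5/7, 1]
j=0: u_0=17/150 ∈ [0, 9/28) → index 0
j=1: u_1=47/150 ∈ [0, 9/28) → index 0
j=2: u_2=77/150 ∈ [1/2, 17/28) → index 2
j=3: u_3=107/150 ∈ [17/28, 5/7) → index 3
j=4: u_4=137/150 ∈ [5/7, 1) → index 4

0 0 2 3 4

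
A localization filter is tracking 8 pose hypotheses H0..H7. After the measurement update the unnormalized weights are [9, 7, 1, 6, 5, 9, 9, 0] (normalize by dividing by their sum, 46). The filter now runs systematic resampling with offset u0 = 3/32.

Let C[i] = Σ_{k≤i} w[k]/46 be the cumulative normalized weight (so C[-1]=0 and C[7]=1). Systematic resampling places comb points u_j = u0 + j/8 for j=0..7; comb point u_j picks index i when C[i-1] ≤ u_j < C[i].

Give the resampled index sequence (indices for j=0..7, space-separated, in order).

C = [9/46, 8/23, 17/46, 1/2, 14/23, 37/46, 1, 1]
j=0: u_0=3/32 ∈ [0, 9/46) → index 0
j=1: u_1=7/32 ∈ [9/46, 8/23) → index 1
j=2: u_2=11/32 ∈ [9/46, 8/23) → index 1
j=3: u_3=15/32 ∈ [17/46, 1/2) → index 3
j=4: u_4=19/32 ∈ [1/2, 14/23) → index 4
j=5: u_5=23/32 ∈ [14/23, 37/46) → index 5
j=6: u_6=27/32 ∈ [37/46, 1) → index 6
j=7: u_7=31/32 ∈ [37/46, 1) → index 6

0 1 1 3 4 5 6 6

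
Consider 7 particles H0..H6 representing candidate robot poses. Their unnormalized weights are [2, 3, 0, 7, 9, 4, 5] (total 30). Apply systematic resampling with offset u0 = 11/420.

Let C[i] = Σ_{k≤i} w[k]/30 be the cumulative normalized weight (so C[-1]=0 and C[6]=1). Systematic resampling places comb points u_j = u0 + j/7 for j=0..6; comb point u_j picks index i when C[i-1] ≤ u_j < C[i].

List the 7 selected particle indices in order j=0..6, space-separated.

C = [1/15, 1/6, 1/6, 2/5, 7/10, 5/6, 1]
j=0: u_0=11/420 ∈ [0, 1/15) → index 0
j=1: u_1=71/420 ∈ [1/6, 2/5) → index 3
j=2: u_2=131/420 ∈ [1/6, 2/5) → index 3
j=3: u_3=191/420 ∈ [2/5, 7/10) → index 4
j=4: u_4=251/420 ∈ [2/5, 7/10) → index 4
j=5: u_5=311/420 ∈ [7/10, 5/6) → index 5
j=6: u_6=53/60 ∈ [5/6, 1) → index 6

0 3 3 4 4 5 6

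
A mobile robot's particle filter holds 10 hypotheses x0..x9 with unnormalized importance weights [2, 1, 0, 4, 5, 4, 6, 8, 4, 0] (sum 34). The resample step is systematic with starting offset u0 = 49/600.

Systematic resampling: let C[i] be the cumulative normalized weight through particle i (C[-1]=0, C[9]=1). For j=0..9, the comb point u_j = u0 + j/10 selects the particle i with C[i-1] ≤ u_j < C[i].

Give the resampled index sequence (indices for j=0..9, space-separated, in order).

C = [1/17, 3/34, 3/34, 7/34, 6/17, 8/17, 11/17, 15/17, 1, 1]
j=0: u_0=49/600 ∈ [1/17, 3/34) → index 1
j=1: u_1=109/600 ∈ [3/34, 7/34) → index 3
j=2: u_2=169/600 ∈ [7/34, 6/17) → index 4
j=3: u_3=229/600 ∈ [6/17, 8/17) → index 5
j=4: u_4=289/600 ∈ [8/17, 11/17) → index 6
j=5: u_5=349/600 ∈ [8/17, 11/17) → index 6
j=6: u_6=409/600 ∈ [11/17, 15/17) → index 7
j=7: u_7=469/600 ∈ [11/17, 15/17) → index 7
j=8: u_8=529/600 ∈ [11/17, 15/17) → index 7
j=9: u_9=589/600 ∈ [15/17, 1) → index 8

1 3 4 5 6 6 7 7 7 8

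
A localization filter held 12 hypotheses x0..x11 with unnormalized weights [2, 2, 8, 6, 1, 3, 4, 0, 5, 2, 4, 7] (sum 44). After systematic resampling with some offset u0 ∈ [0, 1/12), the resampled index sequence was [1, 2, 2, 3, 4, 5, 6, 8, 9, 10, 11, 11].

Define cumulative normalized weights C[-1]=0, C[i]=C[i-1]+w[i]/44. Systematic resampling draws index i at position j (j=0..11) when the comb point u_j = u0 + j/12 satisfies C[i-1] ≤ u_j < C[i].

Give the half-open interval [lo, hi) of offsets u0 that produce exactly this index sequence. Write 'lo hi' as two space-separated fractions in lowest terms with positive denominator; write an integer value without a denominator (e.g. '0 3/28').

5/66 1/12

C = [1/22, 1/11, 3/11, 9/22, 19/44, 1/2, 13/22, 13/22, 31/44, 3/4, 37/44, 1]
j=0 picked index 1: u0 ∈ [1/22, 1/11)
j=1 picked index 2: u0 ∈ [1/132, 25/132)
j=2 picked index 2: u0 ∈ [-5/66, 7/66)
j=3 picked index 3: u0 ∈ [1/44, 7/44)
j=4 picked index 4: u0 ∈ [5/66, 13/132)
j=5 picked index 5: u0 ∈ [1/66, 1/12)
j=6 picked index 6: u0 ∈ [0, 1/11)
j=7 picked index 8: u0 ∈ [1/132, 4/33)
j=8 picked index 9: u0 ∈ [5/132, 1/12)
j=9 picked index 10: u0 ∈ [0, 1/11)
j=10 picked index 11: u0 ∈ [1/132, 1/6)
j=11 picked index 11: u0 ∈ [-5/66, 1/12)
intersection: [5/66, 1/12)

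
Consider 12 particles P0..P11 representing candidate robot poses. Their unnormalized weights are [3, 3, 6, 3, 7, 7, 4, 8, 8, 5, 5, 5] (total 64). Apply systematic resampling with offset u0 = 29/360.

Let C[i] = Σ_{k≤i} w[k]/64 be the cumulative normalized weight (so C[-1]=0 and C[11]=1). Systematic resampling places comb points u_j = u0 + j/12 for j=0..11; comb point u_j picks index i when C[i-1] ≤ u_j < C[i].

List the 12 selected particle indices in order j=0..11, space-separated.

1 2 4 4 5 6 7 8 8 9 10 11

C = [3/64, 3/32, 3/16, 15/64, 11/32, 29/64, 33/64, 41/64, 49/64, 27/32, 59/64, 1]
j=0: u_0=29/360 ∈ [3/64, 3/32) → index 1
j=1: u_1=59/360 ∈ [3/32, 3/16) → index 2
j=2: u_2=89/360 ∈ [15/64, 11/32) → index 4
j=3: u_3=119/360 ∈ [15/64, 11/32) → index 4
j=4: u_4=149/360 ∈ [11/32, 29/64) → index 5
j=5: u_5=179/360 ∈ [29/64, 33/64) → index 6
j=6: u_6=209/360 ∈ [33/64, 41/64) → index 7
j=7: u_7=239/360 ∈ [41/64, 49/64) → index 8
j=8: u_8=269/360 ∈ [41/64, 49/64) → index 8
j=9: u_9=299/360 ∈ [49/64, 27/32) → index 9
j=10: u_10=329/360 ∈ [27/32, 59/64) → index 10
j=11: u_11=359/360 ∈ [59/64, 1) → index 11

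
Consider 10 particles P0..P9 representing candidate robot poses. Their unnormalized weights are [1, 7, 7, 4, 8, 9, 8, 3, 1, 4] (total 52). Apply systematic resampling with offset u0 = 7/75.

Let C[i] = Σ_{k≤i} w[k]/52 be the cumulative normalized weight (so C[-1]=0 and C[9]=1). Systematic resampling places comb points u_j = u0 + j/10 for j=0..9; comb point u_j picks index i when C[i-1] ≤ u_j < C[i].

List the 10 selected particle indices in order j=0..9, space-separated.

C = [1/52, 2/13, 15/52, 19/52, 27/52, 9/13, 11/13, 47/52, 12/13, 1]
j=0: u_0=7/75 ∈ [1/52, 2/13) → index 1
j=1: u_1=29/150 ∈ [2/13, 15/52) → index 2
j=2: u_2=22/75 ∈ [15/52, 19/52) → index 3
j=3: u_3=59/150 ∈ [19/52, 27/52) → index 4
j=4: u_4=37/75 ∈ [19/52, 27/52) → index 4
j=5: u_5=89/150 ∈ [27/52, 9/13) → index 5
j=6: u_6=52/75 ∈ [9/13, 11/13) → index 6
j=7: u_7=119/150 ∈ [9/13, 11/13) → index 6
j=8: u_8=67/75 ∈ [11/13, 47/52) → index 7
j=9: u_9=149/150 ∈ [12/13, 1) → index 9

1 2 3 4 4 5 6 6 7 9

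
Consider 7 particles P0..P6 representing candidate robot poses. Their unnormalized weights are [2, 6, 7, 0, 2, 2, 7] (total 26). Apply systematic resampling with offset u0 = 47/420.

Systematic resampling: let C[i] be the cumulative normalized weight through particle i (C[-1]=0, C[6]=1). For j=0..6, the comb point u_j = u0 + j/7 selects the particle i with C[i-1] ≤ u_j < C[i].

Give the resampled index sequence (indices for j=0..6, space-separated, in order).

C = [1/13, 4/13, 15/26, 15/26, 17/26, 19/26, 1]
j=0: u_0=47/420 ∈ [1/13, 4/13) → index 1
j=1: u_1=107/420 ∈ [1/13, 4/13) → index 1
j=2: u_2=167/420 ∈ [4/13, 15/26) → index 2
j=3: u_3=227/420 ∈ [4/13, 15/26) → index 2
j=4: u_4=41/60 ∈ [17/26, 19/26) → index 5
j=5: u_5=347/420 ∈ [19/26, 1) → index 6
j=6: u_6=407/420 ∈ [19/26, 1) → index 6

1 1 2 2 5 6 6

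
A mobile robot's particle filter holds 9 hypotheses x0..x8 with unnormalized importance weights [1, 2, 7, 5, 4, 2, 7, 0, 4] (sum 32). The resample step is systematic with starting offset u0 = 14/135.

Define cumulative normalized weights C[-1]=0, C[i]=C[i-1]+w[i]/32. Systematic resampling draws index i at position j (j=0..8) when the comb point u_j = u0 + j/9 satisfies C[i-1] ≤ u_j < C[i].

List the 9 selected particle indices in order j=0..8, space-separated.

C = [1/32, 3/32, 5/16, 15/32, 19/32, 21/32, 7/8, 7/8, 1]
j=0: u_0=14/135 ∈ [3/32, 5/16) → index 2
j=1: u_1=29/135 ∈ [3/32, 5/16) → index 2
j=2: u_2=44/135 ∈ [5/16, 15/32) → index 3
j=3: u_3=59/135 ∈ [5/16, 15/32) → index 3
j=4: u_4=74/135 ∈ [15/32, 19/32) → index 4
j=5: u_5=89/135 ∈ [21/32, 7/8) → index 6
j=6: u_6=104/135 ∈ [21/32, 7/8) → index 6
j=7: u_7=119/135 ∈ [7/8, 1) → index 8
j=8: u_8=134/135 ∈ [7/8, 1) → index 8

2 2 3 3 4 6 6 8 8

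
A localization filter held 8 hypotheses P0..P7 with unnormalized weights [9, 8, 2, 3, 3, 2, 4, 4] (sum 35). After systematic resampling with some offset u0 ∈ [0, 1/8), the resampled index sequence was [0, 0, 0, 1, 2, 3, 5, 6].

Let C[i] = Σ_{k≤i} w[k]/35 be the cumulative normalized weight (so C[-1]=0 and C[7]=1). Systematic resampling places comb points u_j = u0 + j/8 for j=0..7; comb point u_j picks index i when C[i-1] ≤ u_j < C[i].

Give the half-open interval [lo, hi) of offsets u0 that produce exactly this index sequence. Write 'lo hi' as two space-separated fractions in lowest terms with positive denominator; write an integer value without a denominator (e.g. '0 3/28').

0 1/280

C = [9/35, 17/35, 19/35, 22/35, 5/7, 27/35, 31/35, 1]
j=0 picked index 0: u0 ∈ [0, 9/35)
j=1 picked index 0: u0 ∈ [-1/8, 37/280)
j=2 picked index 0: u0 ∈ [-1/4, 1/140)
j=3 picked index 1: u0 ∈ [-33/280, 31/280)
j=4 picked index 2: u0 ∈ [-1/70, 3/70)
j=5 picked index 3: u0 ∈ [-23/280, 1/280)
j=6 picked index 5: u0 ∈ [-1/28, 3/140)
j=7 picked index 6: u0 ∈ [-29/280, 3/280)
intersection: [0, 1/280)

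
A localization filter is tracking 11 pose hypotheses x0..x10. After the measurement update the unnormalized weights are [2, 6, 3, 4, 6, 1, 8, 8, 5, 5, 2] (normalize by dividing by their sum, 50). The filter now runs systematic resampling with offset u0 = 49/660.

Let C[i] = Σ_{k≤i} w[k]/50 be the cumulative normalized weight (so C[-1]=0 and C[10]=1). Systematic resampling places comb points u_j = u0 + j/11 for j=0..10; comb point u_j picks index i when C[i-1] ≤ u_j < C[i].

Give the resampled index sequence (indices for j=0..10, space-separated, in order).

1 2 3 4 5 6 7 7 8 9 10

C = [1/25, 4/25, 11/50, 3/10, 21/50, 11/25, 3/5, 19/25, 43/50, 24/25, 1]
j=0: u_0=49/660 ∈ [1/25, 4/25) → index 1
j=1: u_1=109/660 ∈ [4/25, 11/50) → index 2
j=2: u_2=169/660 ∈ [11/50, 3/10) → index 3
j=3: u_3=229/660 ∈ [3/10, 21/50) → index 4
j=4: u_4=289/660 ∈ [21/50, 11/25) → index 5
j=5: u_5=349/660 ∈ [11/25, 3/5) → index 6
j=6: u_6=409/660 ∈ [3/5, 19/25) → index 7
j=7: u_7=469/660 ∈ [3/5, 19/25) → index 7
j=8: u_8=529/660 ∈ [19/25, 43/50) → index 8
j=9: u_9=589/660 ∈ [43/50, 24/25) → index 9
j=10: u_10=59/60 ∈ [24/25, 1) → index 10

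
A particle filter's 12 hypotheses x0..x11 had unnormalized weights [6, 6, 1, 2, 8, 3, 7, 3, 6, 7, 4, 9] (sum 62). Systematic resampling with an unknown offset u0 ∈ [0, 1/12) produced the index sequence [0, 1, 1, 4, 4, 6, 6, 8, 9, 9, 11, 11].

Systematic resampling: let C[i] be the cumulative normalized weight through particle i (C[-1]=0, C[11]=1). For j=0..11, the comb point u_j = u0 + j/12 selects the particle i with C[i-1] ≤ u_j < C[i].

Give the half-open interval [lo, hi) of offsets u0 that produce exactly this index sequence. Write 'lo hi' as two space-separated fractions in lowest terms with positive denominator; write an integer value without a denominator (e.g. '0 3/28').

C = [3/31, 6/31, 13/62, 15/62, 23/62, 13/31, 33/62, 18/31, 21/31, 49/62, 53/62, 1]
j=0 picked index 0: u0 ∈ [0, 3/31)
j=1 picked index 1: u0 ∈ [5/372, 41/372)
j=2 picked index 1: u0 ∈ [-13/186, 5/186)
j=3 picked index 4: u0 ∈ [-1/124, 15/124)
j=4 picked index 4: u0 ∈ [-17/186, 7/186)
j=5 picked index 6: u0 ∈ [1/372, 43/372)
j=6 picked index 6: u0 ∈ [-5/62, 1/31)
j=7 picked index 8: u0 ∈ [-1/372, 35/372)
j=8 picked index 9: u0 ∈ [1/93, 23/186)
j=9 picked index 9: u0 ∈ [-9/124, 5/124)
j=10 picked index 11: u0 ∈ [2/93, 1/6)
j=11 picked index 11: u0 ∈ [-23/372, 1/12)
intersection: [2/93, 5/186)

2/93 5/186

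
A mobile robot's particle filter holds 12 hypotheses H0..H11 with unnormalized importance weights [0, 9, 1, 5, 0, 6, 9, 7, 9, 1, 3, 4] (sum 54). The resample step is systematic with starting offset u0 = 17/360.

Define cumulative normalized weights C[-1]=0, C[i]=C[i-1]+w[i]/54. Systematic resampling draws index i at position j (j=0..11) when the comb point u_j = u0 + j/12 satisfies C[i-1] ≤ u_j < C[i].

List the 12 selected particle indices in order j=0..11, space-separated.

1 1 3 5 5 6 6 7 8 8 10 11

C = [0, 1/6, 5/27, 5/18, 5/18, 7/18, 5/9, 37/54, 23/27, 47/54, 25/27, 1]
j=0: u_0=17/360 ∈ [0, 1/6) → index 1
j=1: u_1=47/360 ∈ [0, 1/6) → index 1
j=2: u_2=77/360 ∈ [5/27, 5/18) → index 3
j=3: u_3=107/360 ∈ [5/18, 7/18) → index 5
j=4: u_4=137/360 ∈ [5/18, 7/18) → index 5
j=5: u_5=167/360 ∈ [7/18, 5/9) → index 6
j=6: u_6=197/360 ∈ [7/18, 5/9) → index 6
j=7: u_7=227/360 ∈ [5/9, 37/54) → index 7
j=8: u_8=257/360 ∈ [37/54, 23/27) → index 8
j=9: u_9=287/360 ∈ [37/54, 23/27) → index 8
j=10: u_10=317/360 ∈ [47/54, 25/27) → index 10
j=11: u_11=347/360 ∈ [25/27, 1) → index 11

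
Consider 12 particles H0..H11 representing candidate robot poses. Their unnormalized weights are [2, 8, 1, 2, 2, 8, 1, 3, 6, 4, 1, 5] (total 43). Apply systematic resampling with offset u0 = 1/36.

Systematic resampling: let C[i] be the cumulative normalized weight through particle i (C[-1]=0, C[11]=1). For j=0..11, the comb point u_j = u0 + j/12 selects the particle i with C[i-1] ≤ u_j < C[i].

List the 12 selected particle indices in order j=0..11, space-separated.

C = [2/43, 10/43, 11/43, 13/43, 15/43, 23/43, 24/43, 27/43, 33/43, 37/43, 38/43, 1]
j=0: u_0=1/36 ∈ [0, 2/43) → index 0
j=1: u_1=1/9 ∈ [2/43, 10/43) → index 1
j=2: u_2=7/36 ∈ [2/43, 10/43) → index 1
j=3: u_3=5/18 ∈ [11/43, 13/43) → index 3
j=4: u_4=13/36 ∈ [15/43, 23/43) → index 5
j=5: u_5=4/9 ∈ [15/43, 23/43) → index 5
j=6: u_6=19/36 ∈ [15/43, 23/43) → index 5
j=7: u_7=11/18 ∈ [24/43, 27/43) → index 7
j=8: u_8=25/36 ∈ [27/43, 33/43) → index 8
j=9: u_9=7/9 ∈ [33/43, 37/43) → index 9
j=10: u_10=31/36 ∈ [37/43, 38/43) → index 10
j=11: u_11=17/18 ∈ [38/43, 1) → index 11

0 1 1 3 5 5 5 7 8 9 10 11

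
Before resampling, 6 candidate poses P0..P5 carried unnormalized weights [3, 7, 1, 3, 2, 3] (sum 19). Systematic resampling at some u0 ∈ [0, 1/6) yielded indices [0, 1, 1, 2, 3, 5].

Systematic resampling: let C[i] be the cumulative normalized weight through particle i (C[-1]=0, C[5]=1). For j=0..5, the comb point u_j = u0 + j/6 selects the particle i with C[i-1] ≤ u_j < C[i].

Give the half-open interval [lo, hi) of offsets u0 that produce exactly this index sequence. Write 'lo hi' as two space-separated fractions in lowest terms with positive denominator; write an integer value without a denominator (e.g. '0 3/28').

1/38 4/57

C = [3/19, 10/19, 11/19, 14/19, 16/19, 1]
j=0 picked index 0: u0 ∈ [0, 3/19)
j=1 picked index 1: u0 ∈ [-1/114, 41/114)
j=2 picked index 1: u0 ∈ [-10/57, 11/57)
j=3 picked index 2: u0 ∈ [1/38, 3/38)
j=4 picked index 3: u0 ∈ [-5/57, 4/57)
j=5 picked index 5: u0 ∈ [1/114, 1/6)
intersection: [1/38, 4/57)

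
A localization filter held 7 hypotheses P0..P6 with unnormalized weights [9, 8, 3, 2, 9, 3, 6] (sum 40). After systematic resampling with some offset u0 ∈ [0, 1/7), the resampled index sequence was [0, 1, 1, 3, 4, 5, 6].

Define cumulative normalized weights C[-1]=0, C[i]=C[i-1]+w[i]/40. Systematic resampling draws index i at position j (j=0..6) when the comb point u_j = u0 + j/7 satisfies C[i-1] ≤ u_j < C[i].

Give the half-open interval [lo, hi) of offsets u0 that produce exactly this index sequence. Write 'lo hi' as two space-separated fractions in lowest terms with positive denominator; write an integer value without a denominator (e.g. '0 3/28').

23/280 17/140

C = [9/40, 17/40, 1/2, 11/20, 31/40, 17/20, 1]
j=0 picked index 0: u0 ∈ [0, 9/40)
j=1 picked index 1: u0 ∈ [23/280, 79/280)
j=2 picked index 1: u0 ∈ [-17/280, 39/280)
j=3 picked index 3: u0 ∈ [1/14, 17/140)
j=4 picked index 4: u0 ∈ [-3/140, 57/280)
j=5 picked index 5: u0 ∈ [17/280, 19/140)
j=6 picked index 6: u0 ∈ [-1/140, 1/7)
intersection: [23/280, 17/140)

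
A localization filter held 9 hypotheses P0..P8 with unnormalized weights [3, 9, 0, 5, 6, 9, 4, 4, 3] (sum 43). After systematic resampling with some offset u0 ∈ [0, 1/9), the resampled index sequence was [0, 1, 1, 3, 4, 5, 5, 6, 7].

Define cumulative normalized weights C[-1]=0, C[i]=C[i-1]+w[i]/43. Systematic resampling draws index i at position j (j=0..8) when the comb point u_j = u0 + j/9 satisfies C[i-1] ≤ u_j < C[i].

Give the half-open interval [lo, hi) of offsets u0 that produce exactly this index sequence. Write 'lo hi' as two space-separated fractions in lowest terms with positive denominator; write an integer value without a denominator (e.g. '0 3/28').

C = [3/43, 12/43, 12/43, 17/43, 23/43, 32/43, 36/43, 40/43, 1]
j=0 picked index 0: u0 ∈ [0, 3/43)
j=1 picked index 1: u0 ∈ [-16/387, 65/387)
j=2 picked index 1: u0 ∈ [-59/387, 22/387)
j=3 picked index 3: u0 ∈ [-7/129, 8/129)
j=4 picked index 4: u0 ∈ [-19/387, 35/387)
j=5 picked index 5: u0 ∈ [-8/387, 73/387)
j=6 picked index 5: u0 ∈ [-17/129, 10/129)
j=7 picked index 6: u0 ∈ [-13/387, 23/387)
j=8 picked index 7: u0 ∈ [-20/387, 16/387)
intersection: [0, 16/387)

0 16/387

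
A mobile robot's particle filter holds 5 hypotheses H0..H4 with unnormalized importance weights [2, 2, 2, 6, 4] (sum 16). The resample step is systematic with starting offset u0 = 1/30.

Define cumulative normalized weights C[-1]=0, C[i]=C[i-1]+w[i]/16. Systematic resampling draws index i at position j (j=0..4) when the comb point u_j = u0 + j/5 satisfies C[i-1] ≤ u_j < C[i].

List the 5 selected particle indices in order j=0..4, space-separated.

0 1 3 3 4

C = [1/8, 1/4, 3/8, 3/4, 1]
j=0: u_0=1/30 ∈ [0, 1/8) → index 0
j=1: u_1=7/30 ∈ [1/8, 1/4) → index 1
j=2: u_2=13/30 ∈ [3/8, 3/4) → index 3
j=3: u_3=19/30 ∈ [3/8, 3/4) → index 3
j=4: u_4=5/6 ∈ [3/4, 1) → index 4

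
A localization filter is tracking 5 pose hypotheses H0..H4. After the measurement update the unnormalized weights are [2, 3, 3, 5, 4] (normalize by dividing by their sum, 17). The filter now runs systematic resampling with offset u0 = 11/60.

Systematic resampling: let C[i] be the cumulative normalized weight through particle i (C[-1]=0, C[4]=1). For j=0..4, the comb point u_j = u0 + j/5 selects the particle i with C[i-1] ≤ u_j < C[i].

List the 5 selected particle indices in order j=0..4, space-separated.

C = [2/17, 5/17, 8/17, 13/17, 1]
j=0: u_0=11/60 ∈ [2/17, 5/17) → index 1
j=1: u_1=23/60 ∈ [5/17, 8/17) → index 2
j=2: u_2=7/12 ∈ [8/17, 13/17) → index 3
j=3: u_3=47/60 ∈ [13/17, 1) → index 4
j=4: u_4=59/60 ∈ [13/17, 1) → index 4

1 2 3 4 4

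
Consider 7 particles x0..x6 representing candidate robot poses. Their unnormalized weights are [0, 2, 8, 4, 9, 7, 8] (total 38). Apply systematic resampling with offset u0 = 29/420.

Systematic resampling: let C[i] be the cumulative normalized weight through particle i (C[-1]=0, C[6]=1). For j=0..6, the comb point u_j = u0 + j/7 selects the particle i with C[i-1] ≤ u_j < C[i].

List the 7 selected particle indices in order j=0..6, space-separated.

C = [0, 1/19, 5/19, 7/19, 23/38, 15/19, 1]
j=0: u_0=29/420 ∈ [1/19, 5/19) → index 2
j=1: u_1=89/420 ∈ [1/19, 5/19) → index 2
j=2: u_2=149/420 ∈ [5/19, 7/19) → index 3
j=3: u_3=209/420 ∈ [7/19, 23/38) → index 4
j=4: u_4=269/420 ∈ [23/38, 15/19) → index 5
j=5: u_5=47/60 ∈ [23/38, 15/19) → index 5
j=6: u_6=389/420 ∈ [15/19, 1) → index 6

2 2 3 4 5 5 6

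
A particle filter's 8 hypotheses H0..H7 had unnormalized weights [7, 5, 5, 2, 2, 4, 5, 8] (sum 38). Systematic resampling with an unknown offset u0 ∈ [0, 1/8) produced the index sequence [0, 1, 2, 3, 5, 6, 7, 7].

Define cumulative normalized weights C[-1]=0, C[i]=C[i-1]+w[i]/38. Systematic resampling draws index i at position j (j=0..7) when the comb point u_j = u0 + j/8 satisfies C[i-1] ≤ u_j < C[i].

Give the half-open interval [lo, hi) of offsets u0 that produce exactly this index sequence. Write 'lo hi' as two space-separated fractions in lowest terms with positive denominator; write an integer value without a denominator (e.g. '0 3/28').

11/152 1/8

C = [7/38, 6/19, 17/38, 1/2, 21/38, 25/38, 15/19, 1]
j=0 picked index 0: u0 ∈ [0, 7/38)
j=1 picked index 1: u0 ∈ [9/152, 29/152)
j=2 picked index 2: u0 ∈ [5/76, 15/76)
j=3 picked index 3: u0 ∈ [11/152, 1/8)
j=4 picked index 5: u0 ∈ [1/19, 3/19)
j=5 picked index 6: u0 ∈ [5/152, 25/152)
j=6 picked index 7: u0 ∈ [3/76, 1/4)
j=7 picked index 7: u0 ∈ [-13/152, 1/8)
intersection: [11/152, 1/8)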